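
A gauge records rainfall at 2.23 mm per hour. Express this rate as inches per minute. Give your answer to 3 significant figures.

2.23 mm/hour × 0.0393701 in/mm × 0.0166667 hour/minute = 0.00146 in/minute.

0.00146 in/minute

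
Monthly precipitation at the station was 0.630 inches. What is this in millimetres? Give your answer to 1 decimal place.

1 in = 25.4 mm, so 0.630 × 25.4 = 16.0 mm.

16.0 mm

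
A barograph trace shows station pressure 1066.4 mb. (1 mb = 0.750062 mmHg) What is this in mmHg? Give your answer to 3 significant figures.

800 mmHg

1 mb = 0.750062 mmHg, so 1066.4 × 0.750062 = 800 mmHg.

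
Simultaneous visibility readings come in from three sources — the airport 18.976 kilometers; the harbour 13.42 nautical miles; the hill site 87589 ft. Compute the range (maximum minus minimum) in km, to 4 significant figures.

7.721 km

the harbour: 13.42 nmi = 24.85384 km.
the hill site: 87589 ft = 26.69713 km.
Spread: 26.69713 − 18.97600 = 7.721 km.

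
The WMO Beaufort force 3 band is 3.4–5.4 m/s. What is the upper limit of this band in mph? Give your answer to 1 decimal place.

3.4–5.4 m/s × 2.237 = 7.6–12.1 mph.

12.1 mph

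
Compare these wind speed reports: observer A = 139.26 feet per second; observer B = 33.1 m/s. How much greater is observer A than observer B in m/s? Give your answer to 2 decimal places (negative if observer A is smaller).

9.35 m/s

observer A: 139.26 ft/s = 42.4464 m/s.
Difference: 42.4464 − 33.1000 = 9.35 m/s.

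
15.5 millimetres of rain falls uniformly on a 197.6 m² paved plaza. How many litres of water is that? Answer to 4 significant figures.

3063 litres

1 mm over 1 m² is 1 L, so volume = 15.5 × 197.6 = 3062.8 L ≈ 3063 L.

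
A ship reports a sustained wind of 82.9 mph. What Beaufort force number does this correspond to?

82.9 mph = 37.1 m/s, which is Beaufort 12 (hurricane force, ≥32.7 m/s).

Beaufort force 12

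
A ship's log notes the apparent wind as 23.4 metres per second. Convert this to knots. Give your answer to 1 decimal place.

45.5 kt

1 m/s = 1.94384 kt, so 23.4 × 1.94384 = 45.5 kt.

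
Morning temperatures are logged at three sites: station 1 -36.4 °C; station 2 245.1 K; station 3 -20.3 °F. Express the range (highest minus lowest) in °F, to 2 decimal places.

15.03 °F

station 2: 245.1 K = -28.050 °C.
station 3: -20.3 °F = -29.056 °C.
Spread: (-28.050) − (-36.400) = 8.350 °C = 15.03 °F.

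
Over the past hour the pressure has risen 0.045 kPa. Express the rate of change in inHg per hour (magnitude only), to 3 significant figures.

0.0133 inHg per hour

0.045 kPa / 1 h × 0.2953 inHg/kPa = 0.0133 inHg/h.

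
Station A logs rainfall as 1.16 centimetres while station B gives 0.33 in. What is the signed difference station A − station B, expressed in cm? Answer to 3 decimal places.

station B: 0.33 in = 0.83820 cm.
Difference: 1.16000 − 0.83820 = 0.322 cm.

0.322 cm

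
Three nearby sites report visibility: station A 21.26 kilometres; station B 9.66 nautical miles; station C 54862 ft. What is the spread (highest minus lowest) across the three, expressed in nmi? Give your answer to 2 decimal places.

station A: 21.26 km = 11.4795 nmi.
station C: 54862 ft = 9.0291 nmi.
Spread: 11.4795 − 9.0291 = 2.45 nmi.

2.45 nmi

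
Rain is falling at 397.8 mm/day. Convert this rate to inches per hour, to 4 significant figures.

397.8 mm/day × 0.0393701 in/mm × 0.0416667 day/hour = 0.6526 in/hour.

0.6526 in/hour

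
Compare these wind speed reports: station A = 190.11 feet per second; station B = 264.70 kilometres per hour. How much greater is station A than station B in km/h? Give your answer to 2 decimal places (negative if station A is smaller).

station A: 190.11 ft/s = 208.6039 km/h.
Difference: 208.6039 − 264.7000 = -56.10 km/h.

-56.10 km/h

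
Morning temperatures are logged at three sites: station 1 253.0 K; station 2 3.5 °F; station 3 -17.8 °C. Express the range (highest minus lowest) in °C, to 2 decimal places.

4.32 °C

station 1: 253.0 K = -20.150 °C.
station 2: 3.5 °F = -15.833 °C.
Spread: (-15.833) − (-20.150) = 4.317 °C.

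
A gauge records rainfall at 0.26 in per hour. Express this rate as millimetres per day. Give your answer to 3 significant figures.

158 mm/day

0.26 in/hour × 25.4 mm/in × 24 hour/day = 158 mm/day.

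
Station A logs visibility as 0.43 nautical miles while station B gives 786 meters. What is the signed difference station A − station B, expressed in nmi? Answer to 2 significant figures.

0.0056 nmi

station B: 786 m = 0.424406 nmi.
Difference: 0.430000 − 0.424406 = 0.0056 nmi.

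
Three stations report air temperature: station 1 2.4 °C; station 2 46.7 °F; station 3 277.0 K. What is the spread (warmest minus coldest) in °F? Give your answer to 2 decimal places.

10.38 °F

station 2: 46.7 °F = 8.167 °C.
station 3: 277.0 K = 3.850 °C.
Spread: 8.167 − 2.400 = 5.767 °C = 10.38 °F.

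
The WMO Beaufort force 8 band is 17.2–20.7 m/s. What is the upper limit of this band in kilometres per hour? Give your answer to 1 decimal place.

74.5 km/h

17.2–20.7 m/s × 3.6 = 61.9–74.5 km/h.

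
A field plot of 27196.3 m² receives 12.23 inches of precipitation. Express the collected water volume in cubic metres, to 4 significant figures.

Depth: 12.23 in × 25.4 = 310.642 mm.
1 mm over 1 m² is 1 L, so volume = 310.642 × 27196.3 = 8448313 L = 8448 m³.

8448 cubic metres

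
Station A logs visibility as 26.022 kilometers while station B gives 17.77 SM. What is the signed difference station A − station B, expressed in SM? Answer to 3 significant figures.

-1.60 SM

station A: 26.022 km = 16.1693 SM.
Difference: 16.1693 − 17.7700 = -1.60 SM.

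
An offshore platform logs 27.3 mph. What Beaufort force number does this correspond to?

27.3 mph = 12.2 m/s, which is Beaufort 6 (strong breeze, 10.8–13.8 m/s).

Beaufort force 6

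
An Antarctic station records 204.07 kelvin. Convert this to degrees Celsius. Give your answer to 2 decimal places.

-69.08 °C

°C = 204.07 − 273.15 = -69.08 °C.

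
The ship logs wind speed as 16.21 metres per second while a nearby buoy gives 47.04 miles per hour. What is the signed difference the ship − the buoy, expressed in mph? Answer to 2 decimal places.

the ship: 16.21 m/s = 36.2607 mph.
Difference: 36.2607 − 47.0400 = -10.78 mph.

-10.78 mph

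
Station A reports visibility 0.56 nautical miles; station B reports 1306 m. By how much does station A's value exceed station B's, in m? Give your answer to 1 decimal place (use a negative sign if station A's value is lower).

-268.9 m

station A: 0.56 nmi = 1037.120 m.
Difference: 1037.120 − 1306.000 = -268.9 m.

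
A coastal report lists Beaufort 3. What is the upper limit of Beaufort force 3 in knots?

10 kt

Beaufort 3 (gentle breeze) spans 7–10 knots.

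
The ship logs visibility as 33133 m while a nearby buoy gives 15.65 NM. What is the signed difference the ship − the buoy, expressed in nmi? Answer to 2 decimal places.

2.24 nmi

the ship: 33133 m = 17.8904 nmi.
Difference: 17.8904 − 15.6500 = 2.24 nmi.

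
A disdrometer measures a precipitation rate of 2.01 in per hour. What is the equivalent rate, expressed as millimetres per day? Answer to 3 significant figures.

2.01 in/hour × 25.4 mm/in × 24 hour/day = 1230 mm/day.

1230 mm/day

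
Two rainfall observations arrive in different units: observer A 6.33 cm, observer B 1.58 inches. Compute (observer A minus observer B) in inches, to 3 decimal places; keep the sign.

0.912 in

observer A: 6.33 cm = 2.49213 in.
Difference: 2.49213 − 1.58000 = 0.912 in.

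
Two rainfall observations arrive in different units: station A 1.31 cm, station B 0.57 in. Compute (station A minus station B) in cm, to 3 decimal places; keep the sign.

station B: 0.57 in = 1.44780 cm.
Difference: 1.31000 − 1.44780 = -0.138 cm.

-0.138 cm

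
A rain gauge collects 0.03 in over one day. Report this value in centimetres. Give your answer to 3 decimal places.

0.076 cm

1 in = 2.54 cm, so 0.03 × 2.54 = 0.076 cm.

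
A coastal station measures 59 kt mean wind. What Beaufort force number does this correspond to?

59 kt lies in the Beaufort 11 band (violent storm, 56–63 kt).

Beaufort force 11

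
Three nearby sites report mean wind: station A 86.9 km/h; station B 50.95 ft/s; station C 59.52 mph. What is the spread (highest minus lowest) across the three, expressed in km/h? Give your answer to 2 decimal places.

station B: 50.95 ft/s = 55.9064 km/h.
station C: 59.52 mph = 95.7882 km/h.
Spread: 95.7882 − 55.9064 = 39.88 km/h.

39.88 km/h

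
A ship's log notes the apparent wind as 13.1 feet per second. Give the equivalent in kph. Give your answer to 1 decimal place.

14.4 km/h

1 ft/s = 1.09728 km/h, so 13.1 × 1.09728 = 14.4 km/h.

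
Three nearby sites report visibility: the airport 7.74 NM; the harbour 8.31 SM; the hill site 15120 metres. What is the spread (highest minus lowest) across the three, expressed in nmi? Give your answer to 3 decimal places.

0.943 nmi

the harbour: 8.31 SM = 7.22119 nmi.
the hill site: 15120 m = 8.16415 nmi.
Spread: 8.16415 − 7.22119 = 0.943 nmi.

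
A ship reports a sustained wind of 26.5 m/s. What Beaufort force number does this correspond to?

26.5 m/s lies in the Beaufort 10 band (storm, 24.5–28.4 m/s).

Beaufort force 10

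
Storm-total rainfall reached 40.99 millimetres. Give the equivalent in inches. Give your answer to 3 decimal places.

1 mm = 0.0393701 in, so 40.99 × 0.0393701 = 1.614 in.

1.614 in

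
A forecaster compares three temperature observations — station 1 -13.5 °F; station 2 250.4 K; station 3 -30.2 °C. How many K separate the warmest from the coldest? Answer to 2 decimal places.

7.45 K

station 1: -13.5 °F = -25.278 °C.
station 2: 250.4 K = -22.750 °C.
Spread: (-22.750) − (-30.200) = 7.450 °C.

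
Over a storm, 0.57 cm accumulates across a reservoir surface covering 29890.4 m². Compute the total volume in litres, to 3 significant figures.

170000 litres

Depth: 0.57 cm × 10 = 5.7 mm.
1 mm over 1 m² is 1 L, so volume = 5.7 × 29890.4 = 170375.28 L ≈ 170000 L.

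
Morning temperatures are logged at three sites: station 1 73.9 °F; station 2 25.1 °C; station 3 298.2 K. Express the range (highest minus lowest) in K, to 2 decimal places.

station 1: 73.9 °F = 23.278 °C.
station 3: 298.2 K = 25.050 °C.
Spread: 25.100 − 23.278 = 1.822 °C.

1.82 K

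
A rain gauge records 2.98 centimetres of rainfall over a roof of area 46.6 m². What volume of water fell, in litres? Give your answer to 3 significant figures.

Depth: 2.98 cm × 10 = 29.8 mm.
1 mm over 1 m² is 1 L, so volume = 29.8 × 46.6 = 1388.68 L ≈ 1390 L.

1390 litres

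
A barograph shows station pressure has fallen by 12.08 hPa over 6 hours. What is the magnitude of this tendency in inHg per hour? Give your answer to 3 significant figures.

0.0595 inHg per hour

12.08 hPa / 6 h × 0.02953 inHg/hPa = 0.0595 inHg/h.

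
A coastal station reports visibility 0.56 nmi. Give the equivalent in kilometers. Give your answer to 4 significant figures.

1.037 km

1 nmi = 1.852 km, so 0.56 × 1.852 = 1.037 km.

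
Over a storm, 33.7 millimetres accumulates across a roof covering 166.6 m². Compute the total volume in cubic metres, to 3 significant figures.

5.61 cubic metres

1 mm over 1 m² is 1 L, so volume = 33.7 × 166.6 = 5614.42 L = 5.61 m³.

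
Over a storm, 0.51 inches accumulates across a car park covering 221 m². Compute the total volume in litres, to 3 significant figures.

Depth: 0.51 in × 25.4 = 12.954 mm.
1 mm over 1 m² is 1 L, so volume = 12.954 × 221 = 2862.834 L ≈ 2860 L.

2860 litres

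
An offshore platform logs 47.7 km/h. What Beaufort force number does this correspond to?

47.7 km/h = 13.3 m/s, which is Beaufort 6 (strong breeze, 10.8–13.8 m/s).

Beaufort force 6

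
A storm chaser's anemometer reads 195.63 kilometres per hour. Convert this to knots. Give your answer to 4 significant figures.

1 km/h = 0.539957 kt, so 195.63 × 0.539957 = 105.6 kt.

105.6 kt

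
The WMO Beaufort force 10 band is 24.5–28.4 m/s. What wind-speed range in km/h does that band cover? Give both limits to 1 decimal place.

24.5–28.4 m/s × 3.6 = 88.2–102.2 km/h.

88.2 to 102.2 km/h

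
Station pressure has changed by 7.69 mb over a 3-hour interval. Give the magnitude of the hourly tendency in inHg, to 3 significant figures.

7.69 mb / 3 h × 0.02953 inHg/mb = 0.0757 inHg/h.

0.0757 inHg per hour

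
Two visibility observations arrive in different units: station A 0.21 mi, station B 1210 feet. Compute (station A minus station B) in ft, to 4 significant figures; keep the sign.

-101.2 ft

station A: 0.21 SM = 1108.800 ft.
Difference: 1108.800 − 1210.000 = -101.2 ft.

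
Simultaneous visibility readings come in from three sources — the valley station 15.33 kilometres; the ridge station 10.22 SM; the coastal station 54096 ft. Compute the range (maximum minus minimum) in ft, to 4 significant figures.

the valley station: 15.33 km = 50295.28 ft.
the ridge station: 10.22 SM = 53961.60 ft.
Spread: 54096.00 − 50295.28 = 3801 ft.

3801 ft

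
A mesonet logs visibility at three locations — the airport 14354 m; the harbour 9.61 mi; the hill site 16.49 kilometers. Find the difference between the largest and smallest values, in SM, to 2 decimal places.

the airport: 14354 m = 8.9192 SM.
the hill site: 16.49 km = 10.2464 SM.
Spread: 10.2464 − 8.9192 = 1.33 SM.

1.33 SM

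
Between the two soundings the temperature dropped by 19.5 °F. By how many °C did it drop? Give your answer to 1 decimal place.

10.8 °C

A change of 1 °C equals a change of 1.8 °F: Δ°C = 19.5 × 0.5556 = 10.8 °C.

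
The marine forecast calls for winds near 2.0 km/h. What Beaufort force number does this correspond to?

2.0 km/h = 0.6 m/s, which is Beaufort 1 (light air, 0.3–1.5 m/s).

Beaufort force 1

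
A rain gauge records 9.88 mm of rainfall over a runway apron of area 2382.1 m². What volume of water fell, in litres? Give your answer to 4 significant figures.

1 mm over 1 m² is 1 L, so volume = 9.88 × 2382.1 = 23535.148 L ≈ 23540 L.

23540 litres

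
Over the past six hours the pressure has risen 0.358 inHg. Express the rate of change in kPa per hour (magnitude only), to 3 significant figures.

0.202 kPa per hour

0.358 inHg / 6 h × 3.38639 kPa/inHg = 0.202 kPa/h.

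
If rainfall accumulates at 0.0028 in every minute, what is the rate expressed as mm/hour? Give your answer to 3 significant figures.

4.27 mm/hour

0.0028 in/minute × 25.4 mm/in × 60 minute/hour = 4.27 mm/hour.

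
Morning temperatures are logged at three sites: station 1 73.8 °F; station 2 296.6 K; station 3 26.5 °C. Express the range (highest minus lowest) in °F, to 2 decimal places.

5.90 °F

station 1: 73.8 °F = 23.222 °C.
station 2: 296.6 K = 23.450 °C.
Spread: 26.500 − 23.222 = 3.278 °C = 5.90 °F.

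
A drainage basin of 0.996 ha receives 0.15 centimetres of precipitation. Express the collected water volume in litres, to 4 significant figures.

14940 litres

Depth: 0.15 cm × 10 = 1.5 mm.
Area: 0.996 ha = 9960 m².
1 mm over 1 m² is 1 L, so volume = 1.5 × 9960 = 14940 L.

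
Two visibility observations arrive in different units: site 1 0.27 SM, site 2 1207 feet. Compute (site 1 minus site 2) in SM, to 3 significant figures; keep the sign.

0.0414 SM

site 2: 1207 ft = 0.228598 SM.
Difference: 0.270000 − 0.228598 = 0.0414 SM.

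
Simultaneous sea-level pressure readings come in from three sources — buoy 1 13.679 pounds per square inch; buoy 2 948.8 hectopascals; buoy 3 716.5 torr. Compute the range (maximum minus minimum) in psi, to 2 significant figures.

0.18 psi

buoy 2: 948.8 hPa = 13.7612 psi.
buoy 3: 716.5 mmHg = 13.8548 psi.
Spread: 13.8548 − 13.6790 = 0.18 psi.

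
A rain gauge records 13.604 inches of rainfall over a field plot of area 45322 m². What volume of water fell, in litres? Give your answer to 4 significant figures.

Depth: 13.604 in × 25.4 = 345.5416 mm.
1 mm over 1 m² is 1 L, so volume = 345.5416 × 45322 = 15660636 L ≈ 15660000 L.

15660000 litres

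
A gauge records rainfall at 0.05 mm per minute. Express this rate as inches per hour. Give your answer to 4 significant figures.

0.05 mm/minute × 0.0393701 in/mm × 60 minute/hour = 0.1181 in/hour.

0.1181 in/hour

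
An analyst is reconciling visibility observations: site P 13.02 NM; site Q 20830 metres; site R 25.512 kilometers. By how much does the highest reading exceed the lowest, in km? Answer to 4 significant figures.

4.682 km

site P: 13.02 nmi = 24.11304 km.
site Q: 20830 m = 20.83000 km.
Spread: 25.51200 − 20.83000 = 4.682 km.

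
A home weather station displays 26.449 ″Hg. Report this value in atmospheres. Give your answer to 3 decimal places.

1 inHg = 0.0334211 atm, so 26.449 × 0.0334211 = 0.884 atm.

0.884 atm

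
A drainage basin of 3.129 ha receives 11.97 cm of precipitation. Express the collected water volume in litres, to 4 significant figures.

3745000 litres

Depth: 11.97 cm × 10 = 119.7 mm.
Area: 3.129 ha = 31290 m².
1 mm over 1 m² is 1 L, so volume = 119.7 × 31290 = 3745413 L ≈ 3745000 L.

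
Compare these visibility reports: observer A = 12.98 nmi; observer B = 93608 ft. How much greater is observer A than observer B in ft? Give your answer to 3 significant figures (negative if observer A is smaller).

observer A: 12.98 nmi = 78867.98 ft.
Difference: 78867.98 − 93608.00 = -14700 ft.

-14700 ft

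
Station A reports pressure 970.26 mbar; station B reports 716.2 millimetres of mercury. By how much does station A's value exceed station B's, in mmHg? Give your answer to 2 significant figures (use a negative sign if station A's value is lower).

12 mmHg

station A: 970.26 mb = 727.75 mmHg.
Difference: 727.75 − 716.20 = 12 mmHg.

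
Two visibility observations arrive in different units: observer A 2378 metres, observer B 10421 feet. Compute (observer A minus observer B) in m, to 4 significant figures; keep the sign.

observer B: 10421 ft = 3176.321 m.
Difference: 2378.000 − 3176.321 = -798.3 m.

-798.3 m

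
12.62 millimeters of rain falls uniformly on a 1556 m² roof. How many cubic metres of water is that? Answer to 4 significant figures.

1 mm over 1 m² is 1 L, so volume = 12.62 × 1556 = 19636.72 L = 19.64 m³.

19.64 cubic metres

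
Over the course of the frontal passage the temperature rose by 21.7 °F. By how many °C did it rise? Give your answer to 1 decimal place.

12.1 °C

A change of 1 °C equals a change of 1.8 °F: Δ°C = 21.7 × 0.5556 = 12.1 °C.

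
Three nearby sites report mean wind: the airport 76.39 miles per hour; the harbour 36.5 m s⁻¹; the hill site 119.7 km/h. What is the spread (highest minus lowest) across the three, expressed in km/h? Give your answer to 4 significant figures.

11.70 km/h

the airport: 76.39 mph = 122.9378 km/h.
the harbour: 36.5 m/s = 131.4000 km/h.
Spread: 131.4000 − 119.7000 = 11.70 km/h.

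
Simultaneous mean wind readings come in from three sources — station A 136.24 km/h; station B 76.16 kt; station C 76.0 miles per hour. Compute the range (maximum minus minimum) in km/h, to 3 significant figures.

18.7 km/h

station B: 76.16 kt = 141.048 km/h.
station C: 76.0 mph = 122.310 km/h.
Spread: 141.048 − 122.310 = 18.7 km/h.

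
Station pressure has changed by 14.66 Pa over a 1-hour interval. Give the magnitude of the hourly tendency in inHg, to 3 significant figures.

0.00433 inHg per hour

14.66 Pa / 1 h × 0.0002953 inHg/Pa = 0.00433 inHg/h.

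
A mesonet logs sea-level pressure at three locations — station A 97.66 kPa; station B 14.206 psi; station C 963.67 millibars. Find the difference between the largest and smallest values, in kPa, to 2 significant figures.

station B: 14.206 psi = 97.947 kPa.
station C: 963.67 mb = 96.367 kPa.
Spread: 97.947 − 96.367 = 1.6 kPa.

1.6 kPa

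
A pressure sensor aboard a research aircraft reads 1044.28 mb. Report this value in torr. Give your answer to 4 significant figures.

783.3 mmHg

1 mb = 0.750062 mmHg, so 1044.28 × 0.750062 = 783.3 mmHg.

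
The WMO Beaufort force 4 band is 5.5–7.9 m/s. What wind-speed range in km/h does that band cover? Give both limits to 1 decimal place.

5.5–7.9 m/s × 3.6 = 19.8–28.4 km/h.

19.8 to 28.4 km/h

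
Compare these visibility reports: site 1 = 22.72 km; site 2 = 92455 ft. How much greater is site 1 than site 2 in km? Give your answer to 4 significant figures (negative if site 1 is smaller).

-5.460 km

site 2: 92455 ft = 28.18028 km.
Difference: 22.72000 − 28.18028 = -5.460 km.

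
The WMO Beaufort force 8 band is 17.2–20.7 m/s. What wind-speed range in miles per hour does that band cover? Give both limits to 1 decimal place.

38.5 to 46.3 mph

17.2–20.7 m/s × 2.237 = 38.5–46.3 mph.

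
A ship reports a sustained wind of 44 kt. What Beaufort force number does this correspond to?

44 kt lies in the Beaufort 9 band (strong gale, 41–47 kt).

Beaufort force 9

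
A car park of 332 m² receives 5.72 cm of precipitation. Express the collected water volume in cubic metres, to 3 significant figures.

19.0 cubic metres

Depth: 5.72 cm × 10 = 57.2 mm.
1 mm over 1 m² is 1 L, so volume = 57.2 × 332 = 18990.4 L = 19.0 m³.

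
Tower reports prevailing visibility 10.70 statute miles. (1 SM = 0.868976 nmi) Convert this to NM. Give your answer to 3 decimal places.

1 SM = 0.868976 nmi, so 10.70 × 0.868976 = 9.298 nmi.

9.298 nmi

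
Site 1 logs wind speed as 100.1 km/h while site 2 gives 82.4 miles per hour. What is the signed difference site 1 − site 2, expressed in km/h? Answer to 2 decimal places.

site 2: 82.4 mph = 132.6099 km/h.
Difference: 100.1000 − 132.6099 = -32.51 km/h.

-32.51 km/h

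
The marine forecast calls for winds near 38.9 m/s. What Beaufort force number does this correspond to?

38.9 m/s lies in the Beaufort 12 band (hurricane force, ≥32.7 m/s).

Beaufort force 12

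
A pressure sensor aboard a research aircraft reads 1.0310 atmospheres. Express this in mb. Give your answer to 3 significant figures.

1 atm = 1013.25 mb, so 1.0310 × 1013.25 = 1040 mb.

1040 mb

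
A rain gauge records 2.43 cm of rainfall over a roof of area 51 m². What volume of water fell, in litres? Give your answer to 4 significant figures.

1239 litres

Depth: 2.43 cm × 10 = 24.3 mm.
1 mm over 1 m² is 1 L, so volume = 24.3 × 51 = 1239.3 L ≈ 1239 L.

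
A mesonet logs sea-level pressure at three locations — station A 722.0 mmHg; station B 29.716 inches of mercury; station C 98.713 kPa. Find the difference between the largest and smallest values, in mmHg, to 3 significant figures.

32.8 mmHg

station B: 29.716 inHg = 754.786 mmHg.
station C: 98.713 kPa = 740.408 mmHg.
Spread: 754.786 − 722.000 = 32.8 mmHg.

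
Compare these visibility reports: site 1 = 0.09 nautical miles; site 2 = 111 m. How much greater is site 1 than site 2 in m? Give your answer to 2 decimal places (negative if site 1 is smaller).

site 1: 0.09 nmi = 166.6800 m.
Difference: 166.6800 − 111.0000 = 55.68 m.

55.68 m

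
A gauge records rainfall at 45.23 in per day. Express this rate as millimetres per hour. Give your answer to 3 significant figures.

47.9 mm/hour

45.23 in/day × 25.4 mm/in × 0.0416667 day/hour = 47.9 mm/hour.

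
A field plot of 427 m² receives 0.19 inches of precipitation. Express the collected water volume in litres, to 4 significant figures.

2061 litres

Depth: 0.19 in × 25.4 = 4.826 mm.
1 mm over 1 m² is 1 L, so volume = 4.826 × 427 = 2060.702 L ≈ 2061 L.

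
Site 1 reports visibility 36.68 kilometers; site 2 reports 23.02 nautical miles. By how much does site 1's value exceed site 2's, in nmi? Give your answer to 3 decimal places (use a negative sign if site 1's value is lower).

-3.214 nmi

site 1: 36.68 km = 19.80562 nmi.
Difference: 19.80562 − 23.02000 = -3.214 nmi.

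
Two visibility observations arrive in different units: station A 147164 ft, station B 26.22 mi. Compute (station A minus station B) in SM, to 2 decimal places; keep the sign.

1.65 SM

station A: 147164 ft = 27.8720 SM.
Difference: 27.8720 − 26.2200 = 1.65 SM.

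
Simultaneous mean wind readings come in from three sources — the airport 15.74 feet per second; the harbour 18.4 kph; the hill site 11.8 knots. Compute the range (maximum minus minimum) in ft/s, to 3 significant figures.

4.18 ft/s

the harbour: 18.4 km/h = 16.7687 ft/s.
the hill site: 11.8 kt = 19.9162 ft/s.
Spread: 19.9162 − 15.7400 = 4.18 ft/s.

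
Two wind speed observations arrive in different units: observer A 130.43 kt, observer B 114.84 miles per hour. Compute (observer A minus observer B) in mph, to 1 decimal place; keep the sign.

35.3 mph

observer A: 130.43 kt = 150.096 mph.
Difference: 150.096 − 114.840 = 35.3 mph.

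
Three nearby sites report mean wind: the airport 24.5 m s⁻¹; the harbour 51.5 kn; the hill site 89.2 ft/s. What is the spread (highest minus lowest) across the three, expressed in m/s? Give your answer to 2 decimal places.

the harbour: 51.5 kt = 26.4939 m/s.
the hill site: 89.2 ft/s = 27.1882 m/s.
Spread: 27.1882 − 24.5000 = 2.69 m/s.

2.69 m/s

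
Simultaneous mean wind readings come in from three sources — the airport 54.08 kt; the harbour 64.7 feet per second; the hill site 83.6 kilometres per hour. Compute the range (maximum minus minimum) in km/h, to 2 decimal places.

the airport: 54.08 kt = 100.1562 km/h.
the harbour: 64.7 ft/s = 70.9940 km/h.
Spread: 100.1562 − 70.9940 = 29.16 km/h.

29.16 km/h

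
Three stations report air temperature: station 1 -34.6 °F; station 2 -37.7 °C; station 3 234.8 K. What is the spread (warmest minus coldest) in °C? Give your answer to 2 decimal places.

1.35 °C

station 1: -34.6 °F = -37.000 °C.
station 3: 234.8 K = -38.350 °C.
Spread: (-37.000) − (-38.350) = 1.350 °C.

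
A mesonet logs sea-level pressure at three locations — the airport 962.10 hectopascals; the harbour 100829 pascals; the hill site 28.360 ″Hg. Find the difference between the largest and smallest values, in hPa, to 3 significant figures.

the harbour: 100829 Pa = 1008.290 hPa.
the hill site: 28.360 inHg = 960.380 hPa.
Spread: 1008.290 − 960.380 = 47.9 hPa.

47.9 hPa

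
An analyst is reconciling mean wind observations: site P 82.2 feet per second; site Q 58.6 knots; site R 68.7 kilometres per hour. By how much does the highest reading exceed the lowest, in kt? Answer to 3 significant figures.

21.5 kt

site P: 82.2 ft/s = 48.702 kt.
site R: 68.7 km/h = 37.095 kt.
Spread: 58.600 − 37.095 = 21.5 kt.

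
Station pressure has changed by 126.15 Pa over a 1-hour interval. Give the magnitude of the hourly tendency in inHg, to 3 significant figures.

126.15 Pa / 1 h × 0.0002953 inHg/Pa = 0.0373 inHg/h.

0.0373 inHg per hour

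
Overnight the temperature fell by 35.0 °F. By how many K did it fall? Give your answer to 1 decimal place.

19.4 K

A change of 1 °C equals a change of 1.8 °F: ΔK = 35.0 × 0.5556 = 19.4 K.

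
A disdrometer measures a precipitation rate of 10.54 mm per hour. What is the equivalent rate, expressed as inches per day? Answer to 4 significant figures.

9.959 in/day

10.54 mm/hour × 0.0393701 in/mm × 24 hour/day = 9.959 in/day.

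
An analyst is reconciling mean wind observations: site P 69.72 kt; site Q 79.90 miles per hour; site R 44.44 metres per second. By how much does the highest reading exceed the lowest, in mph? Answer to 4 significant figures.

site P: 69.72 kt = 80.2323 mph.
site R: 44.44 m/s = 99.4094 mph.
Spread: 99.4094 − 79.9000 = 19.51 mph.

19.51 mph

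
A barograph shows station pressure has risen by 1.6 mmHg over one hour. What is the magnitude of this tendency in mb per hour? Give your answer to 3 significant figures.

1.6 mmHg / 1 h × 1.33322 mb/mmHg = 2.13 mb/h.

2.13 mb per hour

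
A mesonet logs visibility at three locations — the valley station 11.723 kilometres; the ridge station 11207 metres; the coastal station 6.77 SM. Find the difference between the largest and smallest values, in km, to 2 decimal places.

the ridge station: 11207 m = 11.2070 km.
the coastal station: 6.77 SM = 10.8953 km.
Spread: 11.7230 − 10.8953 = 0.83 km.

0.83 km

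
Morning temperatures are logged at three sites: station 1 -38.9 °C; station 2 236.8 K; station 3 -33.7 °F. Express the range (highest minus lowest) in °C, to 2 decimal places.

station 2: 236.8 K = -36.350 °C.
station 3: -33.7 °F = -36.500 °C.
Spread: (-36.350) − (-38.900) = 2.550 °C.

2.55 °C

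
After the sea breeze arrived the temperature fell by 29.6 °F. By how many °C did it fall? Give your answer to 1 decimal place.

16.4 °C

A change of 1 °C equals a change of 1.8 °F: Δ°C = 29.6 × 0.5556 = 16.4 °C.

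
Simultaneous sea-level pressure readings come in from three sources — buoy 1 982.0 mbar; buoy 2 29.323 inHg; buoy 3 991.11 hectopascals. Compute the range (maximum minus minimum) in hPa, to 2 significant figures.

buoy 1: 982.0 mb = 982.00 hPa.
buoy 2: 29.323 inHg = 992.99 hPa.
Spread: 992.99 − 982.00 = 11 hPa.

11 hPa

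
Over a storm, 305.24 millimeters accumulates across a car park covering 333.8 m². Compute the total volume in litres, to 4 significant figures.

1 mm over 1 m² is 1 L, so volume = 305.24 × 333.8 = 101889.11 L ≈ 101900 L.

101900 litres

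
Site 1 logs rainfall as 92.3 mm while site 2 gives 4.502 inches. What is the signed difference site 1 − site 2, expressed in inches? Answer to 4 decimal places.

site 1: 92.3 mm = 3.633858 in.
Difference: 3.633858 − 4.502000 = -0.8681 in.

-0.8681 in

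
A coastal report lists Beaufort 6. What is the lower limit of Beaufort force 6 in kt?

Beaufort 6 (strong breeze) spans 22–27 knots.

22 kt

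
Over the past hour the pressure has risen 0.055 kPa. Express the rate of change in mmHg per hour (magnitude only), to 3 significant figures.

0.055 kPa / 1 h × 7.50062 mmHg/kPa = 0.413 mmHg/h.

0.413 mmHg per hour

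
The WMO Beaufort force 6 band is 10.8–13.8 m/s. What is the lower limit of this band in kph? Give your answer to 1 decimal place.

38.9 km/h

10.8–13.8 m/s × 3.6 = 38.9–49.7 km/h.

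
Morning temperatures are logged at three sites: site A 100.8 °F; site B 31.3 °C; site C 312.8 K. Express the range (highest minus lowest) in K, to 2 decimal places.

site A: 100.8 °F = 38.222 °C.
site C: 312.8 K = 39.650 °C.
Spread: 39.650 − 31.300 = 8.350 °C.

8.35 K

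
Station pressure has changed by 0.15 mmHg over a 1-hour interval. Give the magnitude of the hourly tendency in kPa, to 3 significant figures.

0.15 mmHg / 1 h × 0.133322 kPa/mmHg = 0.0200 kPa/h.

0.0200 kPa per hour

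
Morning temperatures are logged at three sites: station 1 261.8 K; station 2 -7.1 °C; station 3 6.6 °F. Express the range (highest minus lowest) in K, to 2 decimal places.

station 1: 261.8 K = -11.350 °C.
station 3: 6.6 °F = -14.111 °C.
Spread: (-7.100) − (-14.111) = 7.011 °C.

7.01 K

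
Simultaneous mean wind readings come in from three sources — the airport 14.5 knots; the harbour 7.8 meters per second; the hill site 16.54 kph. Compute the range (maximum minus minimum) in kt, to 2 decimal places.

the harbour: 7.8 m/s = 15.1620 kt.
the hill site: 16.54 km/h = 8.9309 kt.
Spread: 15.1620 − 8.9309 = 6.23 kt.

6.23 kt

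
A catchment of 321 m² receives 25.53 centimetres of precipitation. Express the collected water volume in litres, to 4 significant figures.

Depth: 25.53 cm × 10 = 255.3 mm.
1 mm over 1 m² is 1 L, so volume = 255.3 × 321 = 81951.3 L ≈ 81950 L.

81950 litres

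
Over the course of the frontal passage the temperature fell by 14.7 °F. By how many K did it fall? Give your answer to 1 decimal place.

Converting a difference, only the 9/5 scale factor applies: ΔK = 14.7 × 0.5556 = 8.2 K.

8.2 K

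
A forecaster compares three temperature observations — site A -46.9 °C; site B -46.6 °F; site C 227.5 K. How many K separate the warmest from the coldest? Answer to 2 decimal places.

site B: -46.6 °F = -43.667 °C.
site C: 227.5 K = -45.650 °C.
Spread: (-43.667) − (-46.900) = 3.233 °C.

3.23 K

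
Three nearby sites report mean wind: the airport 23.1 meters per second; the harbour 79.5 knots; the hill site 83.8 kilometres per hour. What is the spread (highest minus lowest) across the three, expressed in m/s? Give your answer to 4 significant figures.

17.80 m/s

the harbour: 79.5 kt = 40.8983 m/s.
the hill site: 83.8 km/h = 23.2778 m/s.
Spread: 40.8983 − 23.1000 = 17.80 m/s.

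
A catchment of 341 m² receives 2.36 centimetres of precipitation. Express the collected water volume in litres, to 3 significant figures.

8050 litres

Depth: 2.36 cm × 10 = 23.6 mm.
1 mm over 1 m² is 1 L, so volume = 23.6 × 341 = 8047.6 L ≈ 8050 L.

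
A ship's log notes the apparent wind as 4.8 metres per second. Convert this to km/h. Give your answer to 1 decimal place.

17.3 km/h

1 m/s = 3.6 km/h, so 4.8 × 3.6 = 17.3 km/h.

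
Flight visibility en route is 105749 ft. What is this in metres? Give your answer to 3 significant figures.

1 ft = 0.3048 m, so 105749 × 0.3048 = 32200 m.

32200 m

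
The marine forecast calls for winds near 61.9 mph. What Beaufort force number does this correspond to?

Beaufort force 10

61.9 mph = 27.7 m/s, which is Beaufort 10 (storm, 24.5–28.4 m/s).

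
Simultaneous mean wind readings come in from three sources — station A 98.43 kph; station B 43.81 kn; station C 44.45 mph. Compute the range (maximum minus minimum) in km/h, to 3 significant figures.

station B: 43.81 kt = 81.136 km/h.
station C: 44.45 mph = 71.535 km/h.
Spread: 98.430 − 71.535 = 26.9 km/h.

26.9 km/h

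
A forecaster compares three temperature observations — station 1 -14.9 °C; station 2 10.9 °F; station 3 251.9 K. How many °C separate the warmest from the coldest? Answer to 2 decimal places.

station 2: 10.9 °F = -11.722 °C.
station 3: 251.9 K = -21.250 °C.
Spread: (-11.722) − (-21.250) = 9.528 °C.

9.53 °C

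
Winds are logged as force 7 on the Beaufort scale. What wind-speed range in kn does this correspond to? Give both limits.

28 to 33 kt

Beaufort 7 (near gale) spans 28–33 knots.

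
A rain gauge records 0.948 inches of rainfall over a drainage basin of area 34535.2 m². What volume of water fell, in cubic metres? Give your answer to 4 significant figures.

831.6 cubic metres

Depth: 0.948 in × 25.4 = 24.0792 mm.
1 mm over 1 m² is 1 L, so volume = 24.0792 × 34535.2 = 831579.99 L = 831.6 m³.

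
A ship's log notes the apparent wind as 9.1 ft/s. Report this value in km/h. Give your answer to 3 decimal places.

1 ft/s = 1.09728 km/h, so 9.1 × 1.09728 = 9.985 km/h.

9.985 km/h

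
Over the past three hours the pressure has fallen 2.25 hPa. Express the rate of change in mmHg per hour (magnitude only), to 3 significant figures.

0.563 mmHg per hour

2.25 hPa / 3 h × 0.750062 mmHg/hPa = 0.563 mmHg/h.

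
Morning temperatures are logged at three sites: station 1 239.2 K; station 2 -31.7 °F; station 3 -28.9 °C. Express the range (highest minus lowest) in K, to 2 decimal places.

station 1: 239.2 K = -33.950 °C.
station 2: -31.7 °F = -35.389 °C.
Spread: (-28.900) − (-35.389) = 6.489 °C.

6.49 K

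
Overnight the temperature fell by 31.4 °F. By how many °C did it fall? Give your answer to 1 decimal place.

Converting a difference, only the 9/5 scale factor applies: Δ°C = 31.4 × 0.5556 = 17.4 °C.

17.4 °C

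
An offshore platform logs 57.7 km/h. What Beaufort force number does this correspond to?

57.7 km/h = 16.0 m/s, which is Beaufort 7 (near gale, 13.9–17.1 m/s).

Beaufort force 7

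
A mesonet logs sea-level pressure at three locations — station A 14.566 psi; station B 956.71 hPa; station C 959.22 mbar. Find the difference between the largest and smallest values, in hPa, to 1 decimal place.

station A: 14.566 psi = 1004.290 hPa.
station C: 959.22 mb = 959.220 hPa.
Spread: 1004.290 − 956.710 = 47.6 hPa.

47.6 hPa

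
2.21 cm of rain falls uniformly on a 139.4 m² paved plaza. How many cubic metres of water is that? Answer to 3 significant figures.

Depth: 2.21 cm × 10 = 22.1 mm.
1 mm over 1 m² is 1 L, so volume = 22.1 × 139.4 = 3080.74 L = 3.08 m³.

3.08 cubic metres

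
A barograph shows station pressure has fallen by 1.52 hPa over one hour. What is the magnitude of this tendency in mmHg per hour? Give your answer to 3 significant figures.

1.14 mmHg per hour

1.52 hPa / 1 h × 0.750062 mmHg/hPa = 1.14 mmHg/h.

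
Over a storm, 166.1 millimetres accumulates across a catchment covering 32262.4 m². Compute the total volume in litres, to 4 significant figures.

1 mm over 1 m² is 1 L, so volume = 166.1 × 32262.4 = 5358784.6 L ≈ 5359000 L.

5359000 litres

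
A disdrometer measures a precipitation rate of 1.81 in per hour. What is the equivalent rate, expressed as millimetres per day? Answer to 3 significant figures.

1.81 in/hour × 25.4 mm/in × 24 hour/day = 1100 mm/day.

1100 mm/day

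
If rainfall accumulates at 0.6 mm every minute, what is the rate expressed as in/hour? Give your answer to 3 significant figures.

1.42 in/hour

0.6 mm/minute × 0.0393701 in/mm × 60 minute/hour = 1.42 in/hour.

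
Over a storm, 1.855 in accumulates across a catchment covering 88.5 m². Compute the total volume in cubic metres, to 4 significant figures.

Depth: 1.855 in × 25.4 = 47.117 mm.
1 mm over 1 m² is 1 L, so volume = 47.117 × 88.5 = 4169.8545 L = 4.170 m³.

4.170 cubic metres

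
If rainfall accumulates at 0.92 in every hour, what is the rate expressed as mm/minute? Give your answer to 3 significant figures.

0.389 mm/minute

0.92 in/hour × 25.4 mm/in × 0.0166667 hour/minute = 0.389 mm/minute.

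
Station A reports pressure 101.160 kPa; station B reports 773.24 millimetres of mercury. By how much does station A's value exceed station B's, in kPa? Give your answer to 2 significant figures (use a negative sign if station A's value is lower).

-1.9 kPa

station B: 773.24 mmHg = 103.090 kPa.
Difference: 101.160 − 103.090 = -1.9 kPa.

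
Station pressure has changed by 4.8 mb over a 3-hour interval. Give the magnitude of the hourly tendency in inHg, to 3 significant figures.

4.8 mb / 3 h × 0.02953 inHg/mb = 0.0472 inHg/h.

0.0472 inHg per hour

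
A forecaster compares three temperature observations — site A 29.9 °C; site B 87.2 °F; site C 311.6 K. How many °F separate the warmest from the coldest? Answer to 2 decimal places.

site B: 87.2 °F = 30.667 °C.
site C: 311.6 K = 38.450 °C.
Spread: 38.450 − 29.900 = 8.550 °C = 15.39 °F.

15.39 °F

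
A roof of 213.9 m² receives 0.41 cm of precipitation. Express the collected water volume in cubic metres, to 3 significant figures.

0.877 cubic metres

Depth: 0.41 cm × 10 = 4.1 mm.
1 mm over 1 m² is 1 L, so volume = 4.1 × 213.9 = 876.99 L = 0.877 m³.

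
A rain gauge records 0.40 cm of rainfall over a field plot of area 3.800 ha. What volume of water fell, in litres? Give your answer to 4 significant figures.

Depth: 0.40 cm × 10 = 4 mm.
Area: 3.800 ha = 38000 m².
1 mm over 1 m² is 1 L, so volume = 4 × 38000 = 152000 L.

152000 litres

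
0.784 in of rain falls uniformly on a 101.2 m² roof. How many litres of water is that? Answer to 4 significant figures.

Depth: 0.784 in × 25.4 = 19.9136 mm.
1 mm over 1 m² is 1 L, so volume = 19.9136 × 101.2 = 2015.2563 L ≈ 2015 L.

2015 litres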